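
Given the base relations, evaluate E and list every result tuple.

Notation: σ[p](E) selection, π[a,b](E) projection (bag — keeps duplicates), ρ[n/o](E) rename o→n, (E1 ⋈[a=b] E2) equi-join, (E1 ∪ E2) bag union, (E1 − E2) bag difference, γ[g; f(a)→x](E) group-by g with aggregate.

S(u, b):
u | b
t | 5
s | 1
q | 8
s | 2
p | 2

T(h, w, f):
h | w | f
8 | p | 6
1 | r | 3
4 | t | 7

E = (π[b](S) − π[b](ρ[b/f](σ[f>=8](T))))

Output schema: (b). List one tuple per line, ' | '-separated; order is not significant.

Row counts bottom-up:
  S → 5
  π[b](S) → 5
  T → 3
  σ[f>=8](T) → 0
  ρ[b/f](σ[f>=8](T)) → 0
  π[b](ρ[b/f](σ[f>=8](T))) → 0
  (π[b](S) − π[b](ρ[b/f](σ[f>=8](T)))) → 5

== RESULT ==
b
1
2
2
5
8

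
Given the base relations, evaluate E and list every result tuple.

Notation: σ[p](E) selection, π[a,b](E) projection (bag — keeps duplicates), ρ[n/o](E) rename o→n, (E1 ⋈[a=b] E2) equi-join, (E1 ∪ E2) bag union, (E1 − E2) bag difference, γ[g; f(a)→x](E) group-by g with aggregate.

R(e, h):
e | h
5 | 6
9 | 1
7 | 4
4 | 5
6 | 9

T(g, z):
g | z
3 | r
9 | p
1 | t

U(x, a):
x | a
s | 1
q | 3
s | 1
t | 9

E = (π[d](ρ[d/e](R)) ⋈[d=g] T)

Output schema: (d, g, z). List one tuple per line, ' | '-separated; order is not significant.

Stepwise |·|:
  R → 5
  ρ[d/e](R) → 5
  π[d](ρ[d/e](R)) → 5
  T → 3
  (π[d](ρ[d/e](R)) ⋈[d=g] T) → 1

== RESULT ==
d | g | z
9 | 9 | p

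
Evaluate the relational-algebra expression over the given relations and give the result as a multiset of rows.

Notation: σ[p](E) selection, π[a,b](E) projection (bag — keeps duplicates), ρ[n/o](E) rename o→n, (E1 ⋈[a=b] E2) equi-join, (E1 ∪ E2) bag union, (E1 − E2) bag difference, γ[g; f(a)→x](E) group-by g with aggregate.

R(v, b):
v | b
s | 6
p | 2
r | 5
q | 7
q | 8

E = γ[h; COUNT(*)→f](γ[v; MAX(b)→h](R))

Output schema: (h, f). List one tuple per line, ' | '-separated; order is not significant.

Row counts bottom-up:
  R → 5
  γ[v; MAX(b)→h](R) → 4
  γ[h; COUNT(*)→f](γ[v; MAX(b)→h](R)) → 4

== RESULT ==
h | f
2 | 1
5 | 1
6 | 1
8 | 1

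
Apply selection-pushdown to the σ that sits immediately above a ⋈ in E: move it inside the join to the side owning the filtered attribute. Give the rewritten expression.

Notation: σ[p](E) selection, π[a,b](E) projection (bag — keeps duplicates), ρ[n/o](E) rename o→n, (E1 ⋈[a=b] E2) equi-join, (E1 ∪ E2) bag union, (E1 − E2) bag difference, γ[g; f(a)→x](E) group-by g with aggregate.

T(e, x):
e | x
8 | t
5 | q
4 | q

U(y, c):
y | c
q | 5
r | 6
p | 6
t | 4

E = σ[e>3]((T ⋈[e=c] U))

σ filters on e, owned by the left side.
E' = (σ[e>3](T) ⋈[e=c] U)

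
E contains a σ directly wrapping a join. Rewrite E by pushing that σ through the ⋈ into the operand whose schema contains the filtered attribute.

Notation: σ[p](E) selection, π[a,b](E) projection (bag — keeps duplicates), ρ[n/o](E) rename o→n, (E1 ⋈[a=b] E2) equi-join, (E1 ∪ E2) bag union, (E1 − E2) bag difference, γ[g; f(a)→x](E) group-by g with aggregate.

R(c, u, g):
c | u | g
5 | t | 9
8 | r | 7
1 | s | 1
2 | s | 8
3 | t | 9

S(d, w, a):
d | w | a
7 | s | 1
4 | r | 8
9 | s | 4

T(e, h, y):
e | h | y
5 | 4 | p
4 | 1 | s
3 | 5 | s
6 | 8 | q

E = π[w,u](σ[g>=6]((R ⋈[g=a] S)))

σ filters on g, owned by the left side.
E' = π[w,u]((σ[g>=6](R) ⋈[g=a] S))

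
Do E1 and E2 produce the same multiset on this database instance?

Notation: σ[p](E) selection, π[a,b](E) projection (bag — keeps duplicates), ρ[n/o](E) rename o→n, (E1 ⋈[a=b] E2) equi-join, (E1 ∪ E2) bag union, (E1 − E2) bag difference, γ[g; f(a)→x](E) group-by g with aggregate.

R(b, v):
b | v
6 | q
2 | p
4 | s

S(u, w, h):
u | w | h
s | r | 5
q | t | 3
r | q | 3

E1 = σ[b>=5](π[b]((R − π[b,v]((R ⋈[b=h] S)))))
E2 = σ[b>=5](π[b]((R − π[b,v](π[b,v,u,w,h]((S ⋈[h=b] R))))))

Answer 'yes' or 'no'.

E1 stepwise |·|:
  R → 3
  R → 3
  S → 3
  (R ⋈[b=h] S) → 0
  π[b,v]((R ⋈[b=h] S)) → 0
  (R − π[b,v]((R ⋈[b=h] S))) → 3
  π[b]((R − π[b,v]((R ⋈[b=h] S)))) → 3
  σ[b>=5](π[b]((R − π[b,v]((R ⋈[b=h] S))))) → 1
E2 stepwise |·|:
  R → 3
  S → 3
  R → 3
  (S ⋈[h=b] R) → 0
  π[b,v,u,w,h]((S ⋈[h=b] R)) → 0
  π[b,v](π[b,v,u,w,h]((S ⋈[h=b] R))) → 0
  (R − π[b,v](π[b,v,u,w,h]((S ⋈[h=b] R)))) → 3
  π[b]((R − π[b,v](π[b,v,u,w,h]((S ⋈[h=b] R))))) → 3
  σ[b>=5](π[b]((R − π[b,v](π[b,v,u,w,h]((S ⋈[h=b] R)))))) → 1

E1 and E2 produce the same multiset:
b
6

yes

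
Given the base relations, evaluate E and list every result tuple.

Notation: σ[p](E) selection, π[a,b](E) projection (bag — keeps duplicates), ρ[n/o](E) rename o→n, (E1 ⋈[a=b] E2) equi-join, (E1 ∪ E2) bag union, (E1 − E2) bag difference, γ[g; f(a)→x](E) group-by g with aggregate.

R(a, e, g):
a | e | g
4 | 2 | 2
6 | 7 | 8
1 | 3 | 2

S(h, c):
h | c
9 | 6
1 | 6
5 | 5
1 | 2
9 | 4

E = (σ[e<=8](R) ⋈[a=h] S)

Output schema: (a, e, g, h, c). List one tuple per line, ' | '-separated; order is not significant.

Subexpression sizes:
  R → 3
  σ[e<=8](R) → 3
  S → 5
  (σ[e<=8](R) ⋈[a=h] S) → 2

== RESULT ==
a | e | g | h | c
1 | 3 | 2 | 1 | 2
1 | 3 | 2 | 1 | 6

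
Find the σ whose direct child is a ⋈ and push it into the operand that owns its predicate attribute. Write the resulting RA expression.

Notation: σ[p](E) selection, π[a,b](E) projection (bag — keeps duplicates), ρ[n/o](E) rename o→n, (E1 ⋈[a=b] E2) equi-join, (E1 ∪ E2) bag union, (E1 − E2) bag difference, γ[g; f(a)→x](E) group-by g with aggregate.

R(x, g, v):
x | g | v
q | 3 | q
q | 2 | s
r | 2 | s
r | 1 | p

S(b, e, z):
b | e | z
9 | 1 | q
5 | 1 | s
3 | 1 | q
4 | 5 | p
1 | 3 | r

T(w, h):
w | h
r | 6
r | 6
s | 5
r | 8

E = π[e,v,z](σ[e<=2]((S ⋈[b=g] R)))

σ filters on e, owned by the left side.
E' = π[e,v,z]((σ[e<=2](S) ⋈[b=g] R))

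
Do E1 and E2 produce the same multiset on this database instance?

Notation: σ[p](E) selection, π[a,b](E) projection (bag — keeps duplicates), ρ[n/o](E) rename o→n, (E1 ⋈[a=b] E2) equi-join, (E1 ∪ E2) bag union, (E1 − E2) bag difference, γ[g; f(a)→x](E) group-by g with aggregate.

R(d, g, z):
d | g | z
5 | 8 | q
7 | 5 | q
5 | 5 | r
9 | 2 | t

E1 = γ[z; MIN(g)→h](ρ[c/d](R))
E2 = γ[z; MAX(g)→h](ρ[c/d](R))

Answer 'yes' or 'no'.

E1 per-node cardinality:
  R → 4
  ρ[c/d](R) → 4
  γ[z; MIN(g)→h](ρ[c/d](R)) → 3
E2 per-node cardinality:
  R → 4
  ρ[c/d](R) → 4
  γ[z; MAX(g)→h](ρ[c/d](R)) → 3

E1 result:
z | h
q | 5
r | 5
t | 2
E2 result:
z | h
q | 8
r | 5
t | 2
Witness: ('q', 8) appears 0× in E1 but 1× in E2.

no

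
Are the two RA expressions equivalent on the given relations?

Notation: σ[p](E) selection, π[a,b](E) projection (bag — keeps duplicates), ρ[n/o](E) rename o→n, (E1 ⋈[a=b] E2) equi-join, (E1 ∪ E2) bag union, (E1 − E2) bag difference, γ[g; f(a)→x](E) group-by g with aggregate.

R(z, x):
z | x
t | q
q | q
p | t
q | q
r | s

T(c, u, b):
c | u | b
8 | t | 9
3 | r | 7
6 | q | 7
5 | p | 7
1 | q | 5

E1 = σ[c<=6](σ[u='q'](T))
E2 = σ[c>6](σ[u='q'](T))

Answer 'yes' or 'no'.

E1 stepwise |·|:
  T → 5
  σ[u='q'](T) → 2
  σ[c<=6](σ[u='q'](T)) → 2
E2 stepwise |·|:
  T → 5
  σ[u='q'](T) → 2
  σ[c>6](σ[u='q'](T)) → 0

E1 result:
c | u | b
1 | q | 5
6 | q | 7
E2 result:
c | u | b
(0 rows)
Witness: (1, 'q', 5) appears 1× in E1 but 0× in E2.

no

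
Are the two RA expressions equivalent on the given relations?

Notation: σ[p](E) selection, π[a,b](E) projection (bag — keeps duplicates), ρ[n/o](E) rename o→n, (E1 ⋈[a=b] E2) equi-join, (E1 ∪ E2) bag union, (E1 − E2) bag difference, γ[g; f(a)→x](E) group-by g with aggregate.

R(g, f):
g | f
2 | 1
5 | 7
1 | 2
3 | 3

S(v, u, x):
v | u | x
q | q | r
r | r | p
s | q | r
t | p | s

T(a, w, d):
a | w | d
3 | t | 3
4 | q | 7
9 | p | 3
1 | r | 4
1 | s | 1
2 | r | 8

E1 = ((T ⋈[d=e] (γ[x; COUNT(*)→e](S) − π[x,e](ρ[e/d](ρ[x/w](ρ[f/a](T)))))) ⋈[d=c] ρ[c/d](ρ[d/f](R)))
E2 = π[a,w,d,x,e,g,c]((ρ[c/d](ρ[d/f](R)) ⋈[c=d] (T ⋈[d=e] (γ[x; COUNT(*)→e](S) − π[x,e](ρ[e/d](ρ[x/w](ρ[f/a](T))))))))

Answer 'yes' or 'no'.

E1 stepwise |·|:
  T → 6
  S → 4
  γ[x; COUNT(*)→e](S) → 3
  T → 6
  ρ[f/a](T) → 6
  ρ[x/w](ρ[f/a](T)) → 6
  ρ[e/d](ρ[x/w](ρ[f/a](T))) → 6
  π[x,e](ρ[e/d](ρ[x/w](ρ[f/a](T)))) → 6
  (γ[x; COUNT(*)→e](S) − π[x,e](ρ[e/d](ρ[x/w](ρ[f/a](T))))) → 2
  (T ⋈[d=e] (γ[x; COUNT(*)→e](S) − π[x,e](ρ[e/d](ρ[x/w](ρ[f/a](T)))))) → 1
  R → 4
  ρ[d/f](R) → 4
  ρ[c/d](ρ[d/f](R)) → 4
  ((T ⋈[d=e] (γ[x; COUNT(*)→e](S) − π[x,e](ρ[e/d](ρ[x/w](ρ[f/a](T)))))) ⋈[d=c] ρ[c/d](ρ[d/f](R))) → 1
E2 stepwise |·|:
  R → 4
  ρ[d/f](R) → 4
  ρ[c/d](ρ[d/f](R)) → 4
  T → 6
  S → 4
  γ[x; COUNT(*)→e](S) → 3
  T → 6
  ρ[f/a](T) → 6
  ρ[x/w](ρ[f/a](T)) → 6
  ρ[e/d](ρ[x/w](ρ[f/a](T))) → 6
  π[x,e](ρ[e/d](ρ[x/w](ρ[f/a](T)))) → 6
  (γ[x; COUNT(*)→e](S) − π[x,e](ρ[e/d](ρ[x/w](ρ[f/a](T))))) → 2
  (T ⋈[d=e] (γ[x; COUNT(*)→e](S) − π[x,e](ρ[e/d](ρ[x/w](ρ[f/a](T)))))) → 1
  (ρ[c/d](ρ[d/f](R)) ⋈[c=d] (T ⋈[d=e] (γ[x; COUNT(*)→e](S) − π[x,e](ρ[e/d](ρ[x/w](ρ[f/a](T))))))) → 1
  π[a,w,d,x,e,g,c]((ρ[c/d](ρ[d/f](R)) ⋈[c=d] (T ⋈[d=e] (γ[x; COUNT(*)→e](S) − π[x,e](ρ[e/d](ρ[x/w](ρ[f/a](T)))))))) → 1

E1 and E2 produce the same multiset:
a | w | d | x | e | g | c
1 | s | 1 | p | 1 | 2 | 1

yes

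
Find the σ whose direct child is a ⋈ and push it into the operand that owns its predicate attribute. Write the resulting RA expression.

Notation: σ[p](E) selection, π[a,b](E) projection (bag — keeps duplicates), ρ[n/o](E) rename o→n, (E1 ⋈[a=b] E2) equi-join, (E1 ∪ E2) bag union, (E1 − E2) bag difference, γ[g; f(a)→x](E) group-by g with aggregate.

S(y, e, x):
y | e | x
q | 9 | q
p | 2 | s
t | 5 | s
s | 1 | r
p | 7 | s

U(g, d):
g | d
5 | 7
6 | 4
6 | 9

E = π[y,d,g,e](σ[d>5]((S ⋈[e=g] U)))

σ filters on d, owned by the right side.
E' = π[y,d,g,e]((S ⋈[e=g] σ[d>5](U)))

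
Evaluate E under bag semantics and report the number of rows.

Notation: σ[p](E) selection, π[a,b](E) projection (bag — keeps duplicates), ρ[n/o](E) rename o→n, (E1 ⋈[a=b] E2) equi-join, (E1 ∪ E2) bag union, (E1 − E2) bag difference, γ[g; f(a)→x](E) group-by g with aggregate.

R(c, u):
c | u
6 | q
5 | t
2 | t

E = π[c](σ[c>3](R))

Row counts bottom-up:
  R → 3
  σ[c>3](R) → 2
  π[c](σ[c>3](R)) → 2

|E| = 2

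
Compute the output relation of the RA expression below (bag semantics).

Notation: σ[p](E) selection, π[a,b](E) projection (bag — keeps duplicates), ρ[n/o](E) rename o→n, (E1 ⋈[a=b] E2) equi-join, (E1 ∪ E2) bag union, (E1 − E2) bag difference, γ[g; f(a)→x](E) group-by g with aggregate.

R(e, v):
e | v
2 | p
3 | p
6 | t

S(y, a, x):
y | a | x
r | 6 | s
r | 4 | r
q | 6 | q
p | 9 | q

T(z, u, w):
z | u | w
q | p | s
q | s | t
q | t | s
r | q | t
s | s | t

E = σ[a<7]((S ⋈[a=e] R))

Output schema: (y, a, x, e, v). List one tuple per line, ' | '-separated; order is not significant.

Stepwise |·|:
  S → 4
  R → 3
  (S ⋈[a=e] R) → 2
  σ[a<7]((S ⋈[a=e] R)) → 2

== RESULT ==
y | a | x | e | v
q | 6 | q | 6 | t
r | 6 | s | 6 | t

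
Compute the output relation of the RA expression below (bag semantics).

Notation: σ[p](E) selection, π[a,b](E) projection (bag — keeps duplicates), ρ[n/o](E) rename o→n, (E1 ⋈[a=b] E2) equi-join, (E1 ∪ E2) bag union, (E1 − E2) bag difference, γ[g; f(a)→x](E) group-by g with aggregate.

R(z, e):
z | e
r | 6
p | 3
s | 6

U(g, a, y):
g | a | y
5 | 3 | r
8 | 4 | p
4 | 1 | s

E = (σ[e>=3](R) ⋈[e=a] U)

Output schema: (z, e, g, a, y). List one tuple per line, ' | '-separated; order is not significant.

Row counts bottom-up:
  R → 3
  σ[e>=3](R) → 3
  U → 3
  (σ[e>=3](R) ⋈[e=a] U) → 1

== RESULT ==
z | e | g | a | y
p | 3 | 5 | 3 | r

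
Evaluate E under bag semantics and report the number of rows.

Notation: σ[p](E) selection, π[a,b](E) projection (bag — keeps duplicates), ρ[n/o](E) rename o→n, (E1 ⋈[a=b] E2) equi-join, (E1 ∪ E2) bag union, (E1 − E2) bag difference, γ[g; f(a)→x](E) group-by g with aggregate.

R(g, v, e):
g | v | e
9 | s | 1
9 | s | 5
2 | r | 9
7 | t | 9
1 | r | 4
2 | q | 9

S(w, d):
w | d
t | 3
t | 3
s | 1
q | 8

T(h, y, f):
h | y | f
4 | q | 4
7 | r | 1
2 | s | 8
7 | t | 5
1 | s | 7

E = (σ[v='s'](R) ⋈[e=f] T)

Subexpression sizes:
  R → 6
  σ[v='s'](R) → 2
  T → 5
  (σ[v='s'](R) ⋈[e=f] T) → 2

|E| = 2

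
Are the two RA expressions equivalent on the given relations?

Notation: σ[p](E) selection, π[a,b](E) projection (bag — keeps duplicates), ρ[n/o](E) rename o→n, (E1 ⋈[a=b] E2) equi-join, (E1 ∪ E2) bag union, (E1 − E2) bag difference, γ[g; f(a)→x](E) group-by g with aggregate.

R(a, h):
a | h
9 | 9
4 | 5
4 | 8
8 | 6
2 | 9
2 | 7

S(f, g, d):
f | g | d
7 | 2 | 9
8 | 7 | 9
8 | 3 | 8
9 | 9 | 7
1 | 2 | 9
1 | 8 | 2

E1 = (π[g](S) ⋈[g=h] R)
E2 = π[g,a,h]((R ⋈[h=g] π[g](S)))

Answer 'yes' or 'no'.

E1 stepwise |·|:
  S → 6
  π[g](S) → 6
  R → 6
  (π[g](S) ⋈[g=h] R) → 4
E2 stepwise |·|:
  R → 6
  S → 6
  π[g](S) → 6
  (R ⋈[h=g] π[g](S)) → 4
  π[g,a,h]((R ⋈[h=g] π[g](S))) → 4

E1 and E2 produce the same multiset:
g | a | h
7 | 2 | 7
8 | 4 | 8
9 | 2 | 9
9 | 9 | 9

yes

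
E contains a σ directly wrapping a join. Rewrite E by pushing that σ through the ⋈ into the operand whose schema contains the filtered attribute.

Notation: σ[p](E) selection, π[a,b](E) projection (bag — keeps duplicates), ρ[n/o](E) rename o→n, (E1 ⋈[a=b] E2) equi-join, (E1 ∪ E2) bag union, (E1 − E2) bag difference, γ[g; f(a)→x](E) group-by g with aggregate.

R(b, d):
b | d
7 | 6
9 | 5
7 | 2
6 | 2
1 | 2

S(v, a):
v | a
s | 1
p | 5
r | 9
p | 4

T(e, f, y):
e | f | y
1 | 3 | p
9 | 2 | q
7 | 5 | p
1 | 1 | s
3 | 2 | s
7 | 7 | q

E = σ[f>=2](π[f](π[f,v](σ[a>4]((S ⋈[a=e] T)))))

σ filters on a, owned by the left side.
E' = σ[f>=2](π[f](π[f,v]((σ[a>4](S) ⋈[a=e] T))))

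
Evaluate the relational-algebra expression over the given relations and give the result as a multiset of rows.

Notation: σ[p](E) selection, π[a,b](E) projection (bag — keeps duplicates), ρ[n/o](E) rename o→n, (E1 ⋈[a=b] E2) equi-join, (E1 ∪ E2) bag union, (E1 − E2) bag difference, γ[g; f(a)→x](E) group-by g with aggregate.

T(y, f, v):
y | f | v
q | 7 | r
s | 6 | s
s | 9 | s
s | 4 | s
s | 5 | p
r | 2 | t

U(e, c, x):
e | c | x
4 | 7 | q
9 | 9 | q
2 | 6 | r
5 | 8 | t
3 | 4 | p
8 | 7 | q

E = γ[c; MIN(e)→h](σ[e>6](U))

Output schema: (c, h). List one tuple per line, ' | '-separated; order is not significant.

Subexpression sizes:
  U → 6
  σ[e>6](U) → 2
  γ[c; MIN(e)→h](σ[e>6](U)) → 2

== RESULT ==
c | h
7 | 8
9 | 9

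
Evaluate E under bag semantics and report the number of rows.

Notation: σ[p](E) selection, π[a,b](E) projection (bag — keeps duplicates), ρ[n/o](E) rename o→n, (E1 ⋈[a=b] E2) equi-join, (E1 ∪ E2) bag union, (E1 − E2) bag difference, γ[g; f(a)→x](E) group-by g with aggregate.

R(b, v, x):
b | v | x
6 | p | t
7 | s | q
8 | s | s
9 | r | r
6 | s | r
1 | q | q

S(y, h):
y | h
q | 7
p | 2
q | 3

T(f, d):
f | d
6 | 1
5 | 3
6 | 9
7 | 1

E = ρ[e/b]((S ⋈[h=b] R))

Stepwise |·|:
  S → 3
  R → 6
  (S ⋈[h=b] R) → 1
  ρ[e/b]((S ⋈[h=b] R)) → 1

|E| = 1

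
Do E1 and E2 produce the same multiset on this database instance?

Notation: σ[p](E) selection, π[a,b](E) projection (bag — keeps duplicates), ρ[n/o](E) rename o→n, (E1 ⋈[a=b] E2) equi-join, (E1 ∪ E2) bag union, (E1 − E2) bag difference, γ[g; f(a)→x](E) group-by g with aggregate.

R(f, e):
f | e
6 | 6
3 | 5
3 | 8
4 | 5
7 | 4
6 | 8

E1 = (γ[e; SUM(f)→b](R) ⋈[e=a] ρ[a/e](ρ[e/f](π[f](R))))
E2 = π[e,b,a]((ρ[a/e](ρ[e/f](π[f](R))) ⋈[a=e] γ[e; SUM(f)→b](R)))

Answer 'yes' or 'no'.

E1 row counts bottom-up:
  R → 6
  γ[e; SUM(f)→b](R) → 4
  R → 6
  π[f](R) → 6
  ρ[e/f](π[f](R)) → 6
  ρ[a/e](ρ[e/f](π[f](R))) → 6
  (γ[e; SUM(f)→b](R) ⋈[e=a] ρ[a/e](ρ[e/f](π[f](R)))) → 3
E2 row counts bottom-up:
  R → 6
  π[f](R) → 6
  ρ[e/f](π[f](R)) → 6
  ρ[a/e](ρ[e/f](π[f](R))) → 6
  R → 6
  γ[e; SUM(f)→b](R) → 4
  (ρ[a/e](ρ[e/f](π[f](R))) ⋈[a=e] γ[e; SUM(f)→b](R)) → 3
  π[e,b,a]((ρ[a/e](ρ[e/f](π[f](R))) ⋈[a=e] γ[e; SUM(f)→b](R))) → 3

E1 and E2 produce the same multiset:
e | b | a
4 | 7 | 4
6 | 6 | 6
6 | 6 | 6

yes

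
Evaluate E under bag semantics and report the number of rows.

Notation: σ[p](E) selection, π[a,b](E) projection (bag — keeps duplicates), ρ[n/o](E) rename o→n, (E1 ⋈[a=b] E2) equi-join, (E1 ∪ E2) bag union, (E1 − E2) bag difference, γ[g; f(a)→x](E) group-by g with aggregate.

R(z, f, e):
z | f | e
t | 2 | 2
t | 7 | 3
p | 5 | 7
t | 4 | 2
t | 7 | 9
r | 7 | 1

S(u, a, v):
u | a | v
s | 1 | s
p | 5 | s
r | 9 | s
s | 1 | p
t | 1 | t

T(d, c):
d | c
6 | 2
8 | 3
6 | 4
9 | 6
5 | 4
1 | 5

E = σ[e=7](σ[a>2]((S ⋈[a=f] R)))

Subexpression sizes:
  S → 5
  R → 6
  (S ⋈[a=f] R) → 1
  σ[a>2]((S ⋈[a=f] R)) → 1
  σ[e=7](σ[a>2]((S ⋈[a=f] R))) → 1

|E| = 1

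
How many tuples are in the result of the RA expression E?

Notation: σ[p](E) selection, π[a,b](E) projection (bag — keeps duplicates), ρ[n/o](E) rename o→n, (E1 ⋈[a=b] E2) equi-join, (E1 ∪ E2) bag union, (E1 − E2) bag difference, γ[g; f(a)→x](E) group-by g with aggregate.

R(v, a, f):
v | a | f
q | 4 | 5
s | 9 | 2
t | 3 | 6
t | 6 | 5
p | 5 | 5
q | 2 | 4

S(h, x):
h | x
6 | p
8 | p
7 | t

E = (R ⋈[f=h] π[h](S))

Row counts bottom-up:
  R → 6
  S → 3
  π[h](S) → 3
  (R ⋈[f=h] π[h](S)) → 1

|E| = 1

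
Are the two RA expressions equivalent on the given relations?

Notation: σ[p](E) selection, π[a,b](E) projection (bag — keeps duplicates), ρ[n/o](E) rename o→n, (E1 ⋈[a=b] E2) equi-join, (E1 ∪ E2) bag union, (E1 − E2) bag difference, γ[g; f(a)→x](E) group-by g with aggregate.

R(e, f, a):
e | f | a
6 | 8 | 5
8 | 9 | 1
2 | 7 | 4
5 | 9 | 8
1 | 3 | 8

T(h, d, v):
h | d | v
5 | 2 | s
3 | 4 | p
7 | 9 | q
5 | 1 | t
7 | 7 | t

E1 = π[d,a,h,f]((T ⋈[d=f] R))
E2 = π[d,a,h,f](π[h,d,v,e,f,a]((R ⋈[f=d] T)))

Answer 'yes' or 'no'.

E1 per-node cardinality:
  T → 5
  R → 5
  (T ⋈[d=f] R) → 3
  π[d,a,h,f]((T ⋈[d=f] R)) → 3
E2 per-node cardinality:
  R → 5
  T → 5
  (R ⋈[f=d] T) → 3
  π[h,d,v,e,f,a]((R ⋈[f=d] T)) → 3
  π[d,a,h,f](π[h,d,v,e,f,a]((R ⋈[f=d] T))) → 3

E1 and E2 produce the same multiset:
d | a | h | f
7 | 4 | 7 | 7
9 | 1 | 7 | 9
9 | 8 | 7 | 9

yes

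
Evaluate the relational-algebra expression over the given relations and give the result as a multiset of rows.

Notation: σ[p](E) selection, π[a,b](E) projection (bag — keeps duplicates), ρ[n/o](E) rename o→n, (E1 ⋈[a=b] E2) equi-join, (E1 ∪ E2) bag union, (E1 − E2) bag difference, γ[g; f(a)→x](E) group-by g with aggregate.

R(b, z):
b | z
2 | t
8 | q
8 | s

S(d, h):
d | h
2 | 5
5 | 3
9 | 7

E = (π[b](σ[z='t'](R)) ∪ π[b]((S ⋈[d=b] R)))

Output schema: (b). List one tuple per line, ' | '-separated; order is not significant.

Stepwise |·|:
  R → 3
  σ[z='t'](R) → 1
  π[b](σ[z='t'](R)) → 1
  S → 3
  R → 3
  (S ⋈[d=b] R) → 1
  π[b]((S ⋈[d=b] R)) → 1
  (π[b](σ[z='t'](R)) ∪ π[b]((S ⋈[d=b] R))) → 2

== RESULT ==
b
2
2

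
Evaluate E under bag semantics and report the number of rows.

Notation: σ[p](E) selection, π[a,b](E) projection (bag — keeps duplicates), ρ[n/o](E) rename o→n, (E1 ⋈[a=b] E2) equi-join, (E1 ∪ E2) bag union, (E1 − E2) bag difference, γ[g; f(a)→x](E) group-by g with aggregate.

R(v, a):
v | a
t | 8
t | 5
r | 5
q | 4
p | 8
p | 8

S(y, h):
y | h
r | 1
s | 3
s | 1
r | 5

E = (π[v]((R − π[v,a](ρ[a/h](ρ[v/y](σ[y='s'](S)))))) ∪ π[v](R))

Subexpression sizes:
  R → 6
  S → 4
  σ[y='s'](S) → 2
  ρ[v/y](σ[y='s'](S)) → 2
  ρ[a/h](ρ[v/y](σ[y='s'](S))) → 2
  π[v,a](ρ[a/h](ρ[v/y](σ[y='s'](S)))) → 2
  (R − π[v,a](ρ[a/h](ρ[v/y](σ[y='s'](S))))) → 6
  π[v]((R − π[v,a](ρ[a/h](ρ[v/y](σ[y='s'](S)))))) → 6
  R → 6
  π[v](R) → 6
  (π[v]((R − π[v,a](ρ[a/h](ρ[v/y](σ[y='s'](S)))))) ∪ π[v](R)) → 12

|E| = 12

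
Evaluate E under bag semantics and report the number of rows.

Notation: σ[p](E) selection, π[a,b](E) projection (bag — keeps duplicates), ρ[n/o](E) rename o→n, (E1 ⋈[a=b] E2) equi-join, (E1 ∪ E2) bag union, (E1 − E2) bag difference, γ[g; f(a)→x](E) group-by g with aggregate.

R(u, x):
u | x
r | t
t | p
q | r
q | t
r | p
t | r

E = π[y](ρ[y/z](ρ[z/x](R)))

Per-node cardinality:
  R → 6
  ρ[z/x](R) → 6
  ρ[y/z](ρ[z/x](R)) → 6
  π[y](ρ[y/z](ρ[z/x](R))) → 6

|E| = 6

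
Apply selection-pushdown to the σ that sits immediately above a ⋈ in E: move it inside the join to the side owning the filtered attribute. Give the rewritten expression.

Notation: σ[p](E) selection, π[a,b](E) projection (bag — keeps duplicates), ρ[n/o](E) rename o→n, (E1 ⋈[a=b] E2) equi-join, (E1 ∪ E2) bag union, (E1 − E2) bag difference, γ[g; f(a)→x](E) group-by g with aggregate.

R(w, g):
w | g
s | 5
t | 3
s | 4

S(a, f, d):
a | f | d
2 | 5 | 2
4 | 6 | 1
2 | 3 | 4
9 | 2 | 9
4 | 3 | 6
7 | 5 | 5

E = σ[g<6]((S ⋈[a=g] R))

σ filters on g, owned by the right side.
E' = (S ⋈[a=g] σ[g<6](R))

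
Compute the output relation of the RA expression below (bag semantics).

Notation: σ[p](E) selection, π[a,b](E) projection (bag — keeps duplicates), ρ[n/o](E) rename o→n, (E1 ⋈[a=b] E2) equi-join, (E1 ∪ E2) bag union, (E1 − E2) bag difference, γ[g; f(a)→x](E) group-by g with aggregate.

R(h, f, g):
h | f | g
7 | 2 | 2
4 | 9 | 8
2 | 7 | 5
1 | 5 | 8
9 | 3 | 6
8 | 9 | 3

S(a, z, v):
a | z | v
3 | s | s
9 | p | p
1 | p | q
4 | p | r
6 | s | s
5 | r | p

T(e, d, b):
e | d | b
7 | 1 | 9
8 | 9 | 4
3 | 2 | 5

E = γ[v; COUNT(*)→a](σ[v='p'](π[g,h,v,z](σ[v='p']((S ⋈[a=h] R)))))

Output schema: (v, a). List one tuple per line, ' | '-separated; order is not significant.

Subexpression sizes:
  S → 6
  R → 6
  (S ⋈[a=h] R) → 3
  σ[v='p']((S ⋈[a=h] R)) → 1
  π[g,h,v,z](σ[v='p']((S ⋈[a=h] R))) → 1
  σ[v='p'](π[g,h,v,z](σ[v='p']((S ⋈[a=h] R)))) → 1
  γ[v; COUNT(*)→a](σ[v='p'](π[g,h,v,z](σ[v='p']((S ⋈[a=h] R))))) → 1

== RESULT ==
v | a
p | 1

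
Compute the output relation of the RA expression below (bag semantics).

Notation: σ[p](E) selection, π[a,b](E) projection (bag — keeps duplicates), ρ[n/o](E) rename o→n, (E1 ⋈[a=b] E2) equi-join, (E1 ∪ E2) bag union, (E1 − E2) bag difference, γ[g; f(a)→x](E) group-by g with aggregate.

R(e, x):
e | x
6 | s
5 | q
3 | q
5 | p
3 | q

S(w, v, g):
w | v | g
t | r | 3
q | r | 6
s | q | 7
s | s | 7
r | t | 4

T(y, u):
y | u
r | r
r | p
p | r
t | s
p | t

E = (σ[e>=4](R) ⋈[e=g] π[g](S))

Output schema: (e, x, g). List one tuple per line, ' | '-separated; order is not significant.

Per-node cardinality:
  R → 5
  σ[e>=4](R) → 3
  S → 5
  π[g](S) → 5
  (σ[e>=4](R) ⋈[e=g] π[g](S)) → 1

== RESULT ==
e | x | g
6 | s | 6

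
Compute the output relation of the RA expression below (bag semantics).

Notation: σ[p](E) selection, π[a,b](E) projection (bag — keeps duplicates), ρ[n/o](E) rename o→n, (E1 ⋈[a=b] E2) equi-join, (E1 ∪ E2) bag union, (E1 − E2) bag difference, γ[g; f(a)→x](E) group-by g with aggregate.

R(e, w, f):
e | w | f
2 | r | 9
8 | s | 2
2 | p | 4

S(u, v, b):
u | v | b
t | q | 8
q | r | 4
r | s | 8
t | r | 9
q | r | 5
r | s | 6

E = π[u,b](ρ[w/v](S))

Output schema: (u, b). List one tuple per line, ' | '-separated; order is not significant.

Row counts bottom-up:
  S → 6
  ρ[w/v](S) → 6
  π[u,b](ρ[w/v](S)) → 6

== RESULT ==
u | b
q | 4
q | 5
r | 6
r | 8
t | 8
t | 9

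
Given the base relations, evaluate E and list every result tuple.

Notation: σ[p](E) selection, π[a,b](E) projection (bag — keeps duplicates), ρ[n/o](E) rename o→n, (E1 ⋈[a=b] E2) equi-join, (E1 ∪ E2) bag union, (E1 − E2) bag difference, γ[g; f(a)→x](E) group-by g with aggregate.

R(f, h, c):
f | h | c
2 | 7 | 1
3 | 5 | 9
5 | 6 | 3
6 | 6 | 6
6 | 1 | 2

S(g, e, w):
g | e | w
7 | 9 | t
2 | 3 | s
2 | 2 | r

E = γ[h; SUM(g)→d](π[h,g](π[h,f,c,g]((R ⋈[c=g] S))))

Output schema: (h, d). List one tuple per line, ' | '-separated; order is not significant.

Row counts bottom-up:
  R → 5
  S → 3
  (R ⋈[c=g] S) → 2
  π[h,f,c,g]((R ⋈[c=g] S)) → 2
  π[h,g](π[h,f,c,g]((R ⋈[c=g] S))) → 2
  γ[h; SUM(g)→d](π[h,g](π[h,f,c,g]((R ⋈[c=g] S)))) → 1

== RESULT ==
h | d
1 | 4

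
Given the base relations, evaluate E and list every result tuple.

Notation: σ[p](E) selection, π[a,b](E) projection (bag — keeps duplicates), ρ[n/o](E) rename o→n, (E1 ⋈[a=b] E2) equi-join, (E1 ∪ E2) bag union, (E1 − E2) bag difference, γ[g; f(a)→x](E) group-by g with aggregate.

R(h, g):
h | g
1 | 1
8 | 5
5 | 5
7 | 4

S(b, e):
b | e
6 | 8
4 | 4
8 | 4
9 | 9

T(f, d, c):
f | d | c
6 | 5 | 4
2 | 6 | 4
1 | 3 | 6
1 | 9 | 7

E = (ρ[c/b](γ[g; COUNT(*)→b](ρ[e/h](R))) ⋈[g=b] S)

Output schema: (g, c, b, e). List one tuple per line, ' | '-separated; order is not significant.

Row counts bottom-up:
  R → 4
  ρ[e/h](R) → 4
  γ[g; COUNT(*)→b](ρ[e/h](R)) → 3
  ρ[c/b](γ[g; COUNT(*)→b](ρ[e/h](R))) → 3
  S → 4
  (ρ[c/b](γ[g; COUNT(*)→b](ρ[e/h](R))) ⋈[g=b] S) → 1

== RESULT ==
g | c | b | e
4 | 1 | 4 | 4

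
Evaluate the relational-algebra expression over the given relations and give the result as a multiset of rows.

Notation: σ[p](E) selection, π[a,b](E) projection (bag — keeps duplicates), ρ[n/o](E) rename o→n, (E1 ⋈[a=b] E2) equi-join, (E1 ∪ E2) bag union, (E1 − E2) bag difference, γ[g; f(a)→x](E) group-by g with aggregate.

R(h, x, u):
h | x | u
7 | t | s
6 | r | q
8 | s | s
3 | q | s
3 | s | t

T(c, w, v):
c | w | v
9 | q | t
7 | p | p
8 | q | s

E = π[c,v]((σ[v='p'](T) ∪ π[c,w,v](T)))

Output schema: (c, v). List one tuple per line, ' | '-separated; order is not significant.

Stepwise |·|:
  T → 3
  σ[v='p'](T) → 1
  T → 3
  π[c,w,v](T) → 3
  (σ[v='p'](T) ∪ π[c,w,v](T)) → 4
  π[c,v]((σ[v='p'](T) ∪ π[c,w,v](T))) → 4

== RESULT ==
c | v
7 | p
7 | p
8 | s
9 | t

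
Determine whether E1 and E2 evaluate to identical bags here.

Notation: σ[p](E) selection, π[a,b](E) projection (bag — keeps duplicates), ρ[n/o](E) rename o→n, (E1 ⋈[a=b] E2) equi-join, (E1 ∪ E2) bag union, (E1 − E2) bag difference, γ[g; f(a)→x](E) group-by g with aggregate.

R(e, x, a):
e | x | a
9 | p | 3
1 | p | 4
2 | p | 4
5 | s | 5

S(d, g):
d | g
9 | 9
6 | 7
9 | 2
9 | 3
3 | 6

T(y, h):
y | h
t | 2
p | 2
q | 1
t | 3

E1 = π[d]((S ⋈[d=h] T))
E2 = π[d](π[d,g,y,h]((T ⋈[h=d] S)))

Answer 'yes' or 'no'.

E1 per-node cardinality:
  S → 5
  T → 4
  (S ⋈[d=h] T) → 1
  π[d]((S ⋈[d=h] T)) → 1
E2 per-node cardinality:
  T → 4
  S → 5
  (T ⋈[h=d] S) → 1
  π[d,g,y,h]((T ⋈[h=d] S)) → 1
  π[d](π[d,g,y,h]((T ⋈[h=d] S))) → 1

E1 and E2 produce the same multiset:
d
3

yes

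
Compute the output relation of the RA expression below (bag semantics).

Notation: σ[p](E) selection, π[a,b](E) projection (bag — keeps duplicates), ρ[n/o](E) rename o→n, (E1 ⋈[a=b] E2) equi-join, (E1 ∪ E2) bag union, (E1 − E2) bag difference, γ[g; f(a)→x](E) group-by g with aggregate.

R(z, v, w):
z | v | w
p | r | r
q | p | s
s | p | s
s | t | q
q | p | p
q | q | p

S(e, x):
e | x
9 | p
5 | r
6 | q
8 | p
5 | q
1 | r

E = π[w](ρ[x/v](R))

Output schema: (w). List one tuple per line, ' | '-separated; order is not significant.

Subexpression sizes:
  R → 6
  ρ[x/v](R) → 6
  π[w](ρ[x/v](R)) → 6

== RESULT ==
w
p
p
q
r
s
s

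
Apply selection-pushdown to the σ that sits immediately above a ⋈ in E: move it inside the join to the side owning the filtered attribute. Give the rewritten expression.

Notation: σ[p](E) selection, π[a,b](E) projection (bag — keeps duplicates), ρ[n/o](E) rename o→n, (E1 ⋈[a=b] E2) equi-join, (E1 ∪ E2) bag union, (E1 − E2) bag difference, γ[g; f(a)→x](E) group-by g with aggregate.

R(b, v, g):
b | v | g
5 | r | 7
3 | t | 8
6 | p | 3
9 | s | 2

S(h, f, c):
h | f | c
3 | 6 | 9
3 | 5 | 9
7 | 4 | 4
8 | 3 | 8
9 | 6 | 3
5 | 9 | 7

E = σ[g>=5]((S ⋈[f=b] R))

σ filters on g, owned by the right side.
E' = (S ⋈[f=b] σ[g>=5](R))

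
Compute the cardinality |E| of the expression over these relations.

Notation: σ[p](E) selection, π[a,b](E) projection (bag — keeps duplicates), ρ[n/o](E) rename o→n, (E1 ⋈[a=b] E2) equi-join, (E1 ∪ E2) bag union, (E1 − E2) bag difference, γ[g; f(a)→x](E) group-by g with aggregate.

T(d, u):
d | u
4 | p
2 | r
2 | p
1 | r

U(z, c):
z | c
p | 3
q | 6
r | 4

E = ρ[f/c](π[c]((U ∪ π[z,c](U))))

Subexpression sizes:
  U → 3
  U → 3
  π[z,c](U) → 3
  (U ∪ π[z,c](U)) → 6
  π[c]((U ∪ π[z,c](U))) → 6
  ρ[f/c](π[c]((U ∪ π[z,c](U)))) → 6

|E| = 6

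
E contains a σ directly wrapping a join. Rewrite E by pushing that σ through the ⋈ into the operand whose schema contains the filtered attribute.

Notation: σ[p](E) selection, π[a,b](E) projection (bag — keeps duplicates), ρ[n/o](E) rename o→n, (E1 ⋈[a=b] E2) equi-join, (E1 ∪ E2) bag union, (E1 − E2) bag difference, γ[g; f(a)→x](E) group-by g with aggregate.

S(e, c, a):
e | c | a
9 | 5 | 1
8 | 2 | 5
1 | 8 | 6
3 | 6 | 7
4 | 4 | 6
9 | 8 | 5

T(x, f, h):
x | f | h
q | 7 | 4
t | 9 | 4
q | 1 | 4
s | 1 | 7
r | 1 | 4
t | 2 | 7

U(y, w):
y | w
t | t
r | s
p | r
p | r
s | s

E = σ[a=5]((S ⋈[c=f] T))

σ filters on a, owned by the left side.
E' = (σ[a=5](S) ⋈[c=f] T)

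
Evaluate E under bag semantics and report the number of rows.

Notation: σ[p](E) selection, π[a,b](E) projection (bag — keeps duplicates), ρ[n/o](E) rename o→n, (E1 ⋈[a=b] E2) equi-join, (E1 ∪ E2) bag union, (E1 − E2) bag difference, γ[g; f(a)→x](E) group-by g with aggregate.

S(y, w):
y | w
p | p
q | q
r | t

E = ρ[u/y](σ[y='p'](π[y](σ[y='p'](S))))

Row counts bottom-up:
  S → 3
  σ[y='p'](S) → 1
  π[y](σ[y='p'](S)) → 1
  σ[y='p'](π[y](σ[y='p'](S))) → 1
  ρ[u/y](σ[y='p'](π[y](σ[y='p'](S)))) → 1

|E| = 1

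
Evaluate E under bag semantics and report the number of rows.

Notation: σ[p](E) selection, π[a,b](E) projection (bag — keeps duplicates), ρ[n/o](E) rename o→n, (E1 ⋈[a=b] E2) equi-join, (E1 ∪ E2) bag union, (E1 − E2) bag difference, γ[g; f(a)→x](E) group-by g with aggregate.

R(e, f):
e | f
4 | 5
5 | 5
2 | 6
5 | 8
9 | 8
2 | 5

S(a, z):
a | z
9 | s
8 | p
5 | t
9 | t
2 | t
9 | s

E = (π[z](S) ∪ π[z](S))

Subexpression sizes:
  S → 6
  π[z](S) → 6
  S → 6
  π[z](S) → 6
  (π[z](S) ∪ π[z](S)) → 12

|E| = 12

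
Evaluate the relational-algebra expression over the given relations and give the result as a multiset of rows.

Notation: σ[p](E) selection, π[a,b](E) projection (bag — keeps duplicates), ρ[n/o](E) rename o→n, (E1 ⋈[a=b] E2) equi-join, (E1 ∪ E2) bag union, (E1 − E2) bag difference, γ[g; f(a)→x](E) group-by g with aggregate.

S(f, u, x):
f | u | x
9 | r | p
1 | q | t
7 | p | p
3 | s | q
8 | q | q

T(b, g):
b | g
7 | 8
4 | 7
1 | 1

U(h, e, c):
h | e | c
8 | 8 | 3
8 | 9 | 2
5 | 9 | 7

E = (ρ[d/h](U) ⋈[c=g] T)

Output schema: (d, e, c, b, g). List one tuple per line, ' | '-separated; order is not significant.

Per-node cardinality:
  U → 3
  ρ[d/h](U) → 3
  T → 3
  (ρ[d/h](U) ⋈[c=g] T) → 1

== RESULT ==
d | e | c | b | g
5 | 9 | 7 | 4 | 7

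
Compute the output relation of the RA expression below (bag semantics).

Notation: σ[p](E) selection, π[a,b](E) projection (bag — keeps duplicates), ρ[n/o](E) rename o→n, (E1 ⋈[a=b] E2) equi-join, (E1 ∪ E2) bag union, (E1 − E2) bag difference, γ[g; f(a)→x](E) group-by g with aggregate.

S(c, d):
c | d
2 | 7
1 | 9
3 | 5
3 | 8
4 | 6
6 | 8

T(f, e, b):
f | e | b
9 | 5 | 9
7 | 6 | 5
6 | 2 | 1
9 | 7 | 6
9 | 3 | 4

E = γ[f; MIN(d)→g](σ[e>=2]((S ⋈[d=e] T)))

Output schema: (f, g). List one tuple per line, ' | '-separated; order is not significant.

Per-node cardinality:
  S → 6
  T → 5
  (S ⋈[d=e] T) → 3
  σ[e>=2]((S ⋈[d=e] T)) → 3
  γ[f; MIN(d)→g](σ[e>=2]((S ⋈[d=e] T))) → 2

== RESULT ==
f | g
7 | 6
9 | 5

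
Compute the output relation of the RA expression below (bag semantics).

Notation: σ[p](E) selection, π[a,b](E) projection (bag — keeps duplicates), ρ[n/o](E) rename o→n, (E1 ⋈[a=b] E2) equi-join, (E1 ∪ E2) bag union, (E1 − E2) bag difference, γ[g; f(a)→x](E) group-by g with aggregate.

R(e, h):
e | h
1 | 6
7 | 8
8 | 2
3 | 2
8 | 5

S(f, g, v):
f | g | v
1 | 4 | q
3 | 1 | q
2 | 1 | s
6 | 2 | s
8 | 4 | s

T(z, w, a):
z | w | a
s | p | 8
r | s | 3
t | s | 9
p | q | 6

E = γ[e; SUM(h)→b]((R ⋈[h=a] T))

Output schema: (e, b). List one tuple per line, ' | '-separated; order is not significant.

Per-node cardinality:
  R → 5
  T → 4
  (R ⋈[h=a] T) → 2
  γ[e; SUM(h)→b]((R ⋈[h=a] T)) → 2

== RESULT ==
e | b
1 | 6
7 | 8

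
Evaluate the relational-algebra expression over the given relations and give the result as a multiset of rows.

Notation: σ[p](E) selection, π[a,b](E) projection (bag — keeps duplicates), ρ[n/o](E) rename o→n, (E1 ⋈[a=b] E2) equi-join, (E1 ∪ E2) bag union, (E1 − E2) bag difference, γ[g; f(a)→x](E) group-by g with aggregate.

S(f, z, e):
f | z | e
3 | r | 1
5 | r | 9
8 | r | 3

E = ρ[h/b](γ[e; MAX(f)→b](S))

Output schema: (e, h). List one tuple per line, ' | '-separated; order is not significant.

Per-node cardinality:
  S → 3
  γ[e; MAX(f)→b](S) → 3
  ρ[h/b](γ[e; MAX(f)→b](S)) → 3

== RESULT ==
e | h
1 | 3
3 | 8
9 | 5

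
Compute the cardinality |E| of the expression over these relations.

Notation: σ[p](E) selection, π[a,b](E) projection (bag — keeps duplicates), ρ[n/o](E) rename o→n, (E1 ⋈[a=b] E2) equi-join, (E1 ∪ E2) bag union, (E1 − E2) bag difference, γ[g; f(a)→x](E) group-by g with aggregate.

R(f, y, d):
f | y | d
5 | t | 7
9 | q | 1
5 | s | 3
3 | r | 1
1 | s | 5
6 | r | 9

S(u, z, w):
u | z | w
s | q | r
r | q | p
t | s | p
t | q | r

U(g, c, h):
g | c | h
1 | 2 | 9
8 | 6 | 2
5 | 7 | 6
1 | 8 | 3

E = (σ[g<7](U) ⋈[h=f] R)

Per-node cardinality:
  U → 4
  σ[g<7](U) → 3
  R → 6
  (σ[g<7](U) ⋈[h=f] R) → 3

|E| = 3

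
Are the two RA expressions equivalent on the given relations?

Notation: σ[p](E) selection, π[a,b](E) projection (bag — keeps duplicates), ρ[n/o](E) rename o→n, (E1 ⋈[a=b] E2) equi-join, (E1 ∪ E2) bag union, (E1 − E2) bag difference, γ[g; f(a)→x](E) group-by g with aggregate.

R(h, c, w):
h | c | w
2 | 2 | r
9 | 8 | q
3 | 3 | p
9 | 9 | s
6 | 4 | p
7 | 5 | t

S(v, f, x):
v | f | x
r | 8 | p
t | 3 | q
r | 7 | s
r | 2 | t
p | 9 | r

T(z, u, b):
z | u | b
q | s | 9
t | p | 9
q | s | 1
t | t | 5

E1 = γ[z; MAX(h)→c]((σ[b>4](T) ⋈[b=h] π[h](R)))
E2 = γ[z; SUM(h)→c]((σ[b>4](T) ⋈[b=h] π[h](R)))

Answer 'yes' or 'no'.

E1 per-node cardinality:
  T → 4
  σ[b>4](T) → 3
  R → 6
  π[h](R) → 6
  (σ[b>4](T) ⋈[b=h] π[h](R)) → 4
  γ[z; MAX(h)→c]((σ[b>4](T) ⋈[b=h] π[h](R))) → 2
E2 per-node cardinality:
  T → 4
  σ[b>4](T) → 3
  R → 6
  π[h](R) → 6
  (σ[b>4](T) ⋈[b=h] π[h](R)) → 4
  γ[z; SUM(h)→c]((σ[b>4](T) ⋈[b=h] π[h](R))) → 2

E1 result:
z | c
q | 9
t | 9
E2 result:
z | c
q | 18
t | 18
Witness: ('q', 9) appears 1× in E1 but 0× in E2.

no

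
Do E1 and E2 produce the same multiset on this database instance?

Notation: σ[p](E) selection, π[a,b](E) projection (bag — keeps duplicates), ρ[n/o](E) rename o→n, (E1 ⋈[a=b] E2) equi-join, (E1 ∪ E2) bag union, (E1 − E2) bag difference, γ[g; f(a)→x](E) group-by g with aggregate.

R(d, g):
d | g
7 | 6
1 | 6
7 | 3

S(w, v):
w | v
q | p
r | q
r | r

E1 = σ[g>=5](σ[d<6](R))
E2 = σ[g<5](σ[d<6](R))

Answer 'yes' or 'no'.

E1 stepwise |·|:
  R → 3
  σ[d<6](R) → 1
  σ[g>=5](σ[d<6](R)) → 1
E2 stepwise |·|:
  R → 3
  σ[d<6](R) → 1
  σ[g<5](σ[d<6](R)) → 0

E1 result:
d | g
1 | 6
E2 result:
d | g
(0 rows)
Witness: (1, 6) appears 1× in E1 but 0× in E2.

no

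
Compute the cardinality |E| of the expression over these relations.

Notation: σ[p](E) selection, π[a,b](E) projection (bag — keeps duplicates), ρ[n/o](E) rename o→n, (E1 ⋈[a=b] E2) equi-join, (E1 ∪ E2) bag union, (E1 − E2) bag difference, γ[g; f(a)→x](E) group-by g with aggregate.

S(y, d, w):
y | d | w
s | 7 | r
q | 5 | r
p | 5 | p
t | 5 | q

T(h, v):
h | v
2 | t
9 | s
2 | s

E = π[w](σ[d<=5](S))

Row counts bottom-up:
  S → 4
  σ[d<=5](S) → 3
  π[w](σ[d<=5](S)) → 3

|E| = 3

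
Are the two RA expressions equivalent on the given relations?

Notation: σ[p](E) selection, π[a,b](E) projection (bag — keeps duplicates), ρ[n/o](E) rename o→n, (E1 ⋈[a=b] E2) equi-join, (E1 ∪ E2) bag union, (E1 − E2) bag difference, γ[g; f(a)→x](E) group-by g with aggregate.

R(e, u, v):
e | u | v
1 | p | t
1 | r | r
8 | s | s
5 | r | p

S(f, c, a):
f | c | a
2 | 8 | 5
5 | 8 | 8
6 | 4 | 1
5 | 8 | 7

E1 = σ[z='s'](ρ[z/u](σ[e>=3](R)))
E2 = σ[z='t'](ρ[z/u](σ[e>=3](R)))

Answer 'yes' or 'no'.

E1 stepwise |·|:
  R → 4
  σ[e>=3](R) → 2
  ρ[z/u](σ[e>=3](R)) → 2
  σ[z='s'](ρ[z/u](σ[e>=3](R))) → 1
E2 stepwise |·|:
  R → 4
  σ[e>=3](R) → 2
  ρ[z/u](σ[e>=3](R)) → 2
  σ[z='t'](ρ[z/u](σ[e>=3](R))) → 0

E1 result:
e | z | v
8 | s | s
E2 result:
e | z | v
(0 rows)
Witness: (8, 's', 's') appears 1× in E1 but 0× in E2.

no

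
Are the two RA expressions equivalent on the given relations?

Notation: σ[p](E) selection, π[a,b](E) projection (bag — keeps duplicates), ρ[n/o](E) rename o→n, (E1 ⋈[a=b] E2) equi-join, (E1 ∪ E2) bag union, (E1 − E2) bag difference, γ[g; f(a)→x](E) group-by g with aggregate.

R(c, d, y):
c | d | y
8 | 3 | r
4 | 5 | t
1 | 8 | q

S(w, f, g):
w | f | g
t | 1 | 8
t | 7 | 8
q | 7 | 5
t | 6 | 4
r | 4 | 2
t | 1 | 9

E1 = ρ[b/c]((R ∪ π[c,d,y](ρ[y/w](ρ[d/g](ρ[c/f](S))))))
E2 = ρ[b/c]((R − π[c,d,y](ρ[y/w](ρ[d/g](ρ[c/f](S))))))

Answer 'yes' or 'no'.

E1 row counts bottom-up:
  R → 3
  S → 6
  ρ[c/f](S) → 6
  ρ[d/g](ρ[c/f](S)) → 6
  ρ[y/w](ρ[d/g](ρ[c/f](S))) → 6
  π[c,d,y](ρ[y/w](ρ[d/g](ρ[c/f](S)))) → 6
  (R ∪ π[c,d,y](ρ[y/w](ρ[d/g](ρ[c/f](S))))) → 9
  ρ[b/c]((R ∪ π[c,d,y](ρ[y/w](ρ[d/g](ρ[c/f](S)))))) → 9
E2 row counts bottom-up:
  R → 3
  S → 6
  ρ[c/f](S) → 6
  ρ[d/g](ρ[c/f](S)) → 6
  ρ[y/w](ρ[d/g](ρ[c/f](S))) → 6
  π[c,d,y](ρ[y/w](ρ[d/g](ρ[c/f](S)))) → 6
  (R − π[c,d,y](ρ[y/w](ρ[d/g](ρ[c/f](S))))) → 3
  ρ[b/c]((R − π[c,d,y](ρ[y/w](ρ[d/g](ρ[c/f](S)))))) → 3

E1 result:
b | d | y
1 | 8 | q
1 | 8 | t
1 | 9 | t
4 | 2 | r
4 | 5 | t
6 | 4 | t
7 | 5 | q
7 | 8 | t
8 | 3 | r
E2 result:
b | d | y
1 | 8 | q
4 | 5 | t
8 | 3 | r
Witness: (6, 4, 't') appears 1× in E1 but 0× in E2.

no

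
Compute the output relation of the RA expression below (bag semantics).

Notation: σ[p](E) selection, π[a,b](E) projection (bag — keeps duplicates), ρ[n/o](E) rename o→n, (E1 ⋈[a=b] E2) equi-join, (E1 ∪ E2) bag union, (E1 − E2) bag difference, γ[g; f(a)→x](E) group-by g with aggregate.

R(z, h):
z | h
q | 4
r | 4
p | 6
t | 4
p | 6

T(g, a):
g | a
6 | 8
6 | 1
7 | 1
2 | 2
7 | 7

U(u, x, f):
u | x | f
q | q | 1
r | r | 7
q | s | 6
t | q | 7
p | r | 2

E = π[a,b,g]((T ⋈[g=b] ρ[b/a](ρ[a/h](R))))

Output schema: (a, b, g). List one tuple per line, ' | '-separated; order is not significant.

Stepwise |·|:
  T → 5
  R → 5
  ρ[a/h](R) → 5
  ρ[b/a](ρ[a/h](R)) → 5
  (T ⋈[g=b] ρ[b/a](ρ[a/h](R))) → 4
  π[a,b,g]((T ⋈[g=b] ρ[b/a](ρ[a/h](R)))) → 4

== RESULT ==
a | b | g
1 | 6 | 6
1 | 6 | 6
8 | 6 | 6
8 | 6 | 6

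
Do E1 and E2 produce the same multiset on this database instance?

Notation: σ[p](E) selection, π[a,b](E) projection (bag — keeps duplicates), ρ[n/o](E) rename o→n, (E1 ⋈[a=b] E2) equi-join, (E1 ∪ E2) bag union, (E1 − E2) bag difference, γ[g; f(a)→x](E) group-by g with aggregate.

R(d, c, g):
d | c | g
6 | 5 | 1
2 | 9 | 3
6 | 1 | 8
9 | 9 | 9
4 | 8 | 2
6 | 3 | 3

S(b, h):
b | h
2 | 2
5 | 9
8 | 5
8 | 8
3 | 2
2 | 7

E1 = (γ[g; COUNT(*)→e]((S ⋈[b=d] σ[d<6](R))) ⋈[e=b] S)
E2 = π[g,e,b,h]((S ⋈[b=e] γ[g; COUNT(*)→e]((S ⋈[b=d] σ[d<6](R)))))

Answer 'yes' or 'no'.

E1 row counts bottom-up:
  S → 6
  R → 6
  σ[d<6](R) → 2
  (S ⋈[b=d] σ[d<6](R)) → 2
  γ[g; COUNT(*)→e]((S ⋈[b=d] σ[d<6](R))) → 1
  S → 6
  (γ[g; COUNT(*)→e]((S ⋈[b=d] σ[d<6](R))) ⋈[e=b] S) → 2
E2 row counts bottom-up:
  S → 6
  S → 6
  R → 6
  σ[d<6](R) → 2
  (S ⋈[b=d] σ[d<6](R)) → 2
  γ[g; COUNT(*)→e]((S ⋈[b=d] σ[d<6](R))) → 1
  (S ⋈[b=e] γ[g; COUNT(*)→e]((S ⋈[b=d] σ[d<6](R)))) → 2
  π[g,e,b,h]((S ⋈[b=e] γ[g; COUNT(*)→e]((S ⋈[b=d] σ[d<6](R))))) → 2

E1 and E2 produce the same multiset:
g | e | b | h
3 | 2 | 2 | 2
3 | 2 | 2 | 7

yes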